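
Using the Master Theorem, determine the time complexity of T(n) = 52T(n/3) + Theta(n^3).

Master Theorem for T(n) = 52T(n/3) + O(n^3):

a = 52, b = 3, c = 3
log_b(a) = log_3(52) = 3.5966

Case 1: c = 3 < log_3(52) = 3.5966
T(n) = O(n^(log_3 52))

For T(n) = 52T(n/3) + O(n^3): log_3(52) = 3.5966. This is Case 1 of the Master Theorem (c < log_b(a), work dominated by leaves), giving O(n^(log_3 52)).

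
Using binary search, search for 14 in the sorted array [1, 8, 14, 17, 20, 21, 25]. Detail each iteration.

Binary search for 14 in [1, 8, 14, 17, 20, 21, 25]:

lo=0, hi=6, mid=3, arr[mid]=17 -> 17 > 14, search left half
lo=0, hi=2, mid=1, arr[mid]=8 -> 8 < 14, search right half
lo=2, hi=2, mid=2, arr[mid]=14 -> Found target at index 2!

Binary search finds 14 at index 2 after 3 comparisons. The search repeatedly halves the search space by comparing with the middle element.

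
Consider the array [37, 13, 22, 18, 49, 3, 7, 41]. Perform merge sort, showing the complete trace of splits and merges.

Merge sort trace:

Split: [37, 13, 22, 18, 49, 3, 7, 41] -> [37, 13, 22, 18] and [49, 3, 7, 41]
  Split: [37, 13, 22, 18] -> [37, 13] and [22, 18]
    Split: [37, 13] -> [37] and [13]
    Merge: [37] + [13] -> [13, 37]
    Split: [22, 18] -> [22] and [18]
    Merge: [22] + [18] -> [18, 22]
  Merge: [13, 37] + [18, 22] -> [13, 18, 22, 37]
  Split: [49, 3, 7, 41] -> [49, 3] and [7, 41]
    Split: [49, 3] -> [49] and [3]
    Merge: [49] + [3] -> [3, 49]
    Split: [7, 41] -> [7] and [41]
    Merge: [7] + [41] -> [7, 41]
  Merge: [3, 49] + [7, 41] -> [3, 7, 41, 49]
Merge: [13, 18, 22, 37] + [3, 7, 41, 49] -> [3, 7, 13, 18, 22, 37, 41, 49]

Final sorted array: [3, 7, 13, 18, 22, 37, 41, 49]

The merge sort proceeds by recursively splitting the array and merging sorted halves.
After all merges, the sorted array is [3, 7, 13, 18, 22, 37, 41, 49].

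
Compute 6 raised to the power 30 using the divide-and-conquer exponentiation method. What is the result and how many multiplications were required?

Computing 6^30 by squaring (build up from 6^1; each line after the first costs one multiplication):

6^1 = 6
6^2 = (6^1)^2 = 6^2 = 36
6^3 = 6 * 6^2 = 6 * 36 = 216
6^6 = (6^3)^2 = 216^2 = 46656
6^7 = 6 * 6^6 = 6 * 46656 = 279936
6^14 = (6^7)^2 = 279936^2 = 78364164096
6^15 = 6 * 6^14 = 6 * 78364164096 = 470184984576
6^30 = (6^15)^2 = 470184984576^2 = 221073919720733357899776

Result: 221073919720733357899776
Multiplications needed: 7 (7 lines after 6^1)

6^30 = 221073919720733357899776. Using exponentiation by squaring, this requires 7 multiplications. The key idea: if the exponent is even, square the half-power; if odd, multiply by the base once.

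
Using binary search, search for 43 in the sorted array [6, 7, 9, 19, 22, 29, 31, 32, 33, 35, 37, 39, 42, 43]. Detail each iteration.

Binary search for 43 in [6, 7, 9, 19, 22, 29, 31, 32, 33, 35, 37, 39, 42, 43]:

lo=0, hi=13, mid=6, arr[mid]=31 -> 31 < 43, search right half
lo=7, hi=13, mid=10, arr[mid]=37 -> 37 < 43, search right half
lo=11, hi=13, mid=12, arr[mid]=42 -> 42 < 43, search right half
lo=13, hi=13, mid=13, arr[mid]=43 -> Found target at index 13!

Binary search finds 43 at index 13 after 4 comparisons. The search repeatedly halves the search space by comparing with the middle element.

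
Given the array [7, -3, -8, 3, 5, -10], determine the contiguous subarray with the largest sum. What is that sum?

Using Kadane's algorithm on [7, -3, -8, 3, 5, -10]:

Scanning through the array:
Position 1 (value -3): max_ending_here = 4, max_so_far = 7
Position 2 (value -8): max_ending_here = -4, max_so_far = 7
Position 3 (value 3): max_ending_here = 3, max_so_far = 7
Position 4 (value 5): max_ending_here = 8, max_so_far = 8
Position 5 (value -10): max_ending_here = -2, max_so_far = 8

Maximum subarray: [3, 5]
Maximum sum: 8

The maximum subarray is [3, 5] with sum 8. This subarray runs from index 3 to index 4.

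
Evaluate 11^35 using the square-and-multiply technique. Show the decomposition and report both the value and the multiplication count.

Computing 11^35 by squaring (build up from 11^1; each line after the first costs one multiplication):

11^1 = 11
11^2 = (11^1)^2 = 11^2 = 121
11^4 = (11^2)^2 = 121^2 = 14641
11^8 = (11^4)^2 = 14641^2 = 214358881
11^16 = (11^8)^2 = 214358881^2 = 45949729863572161
11^17 = 11 * 11^16 = 11 * 45949729863572161 = 505447028499293771
11^34 = (11^17)^2 = 505447028499293771^2 = 255476698618765889551019445759400441
11^35 = 11 * 11^34 = 11 * 255476698618765889551019445759400441 = 2810243684806424785061213903353404851

Result: 2810243684806424785061213903353404851
Multiplications needed: 7 (7 lines after 11^1)

11^35 = 2810243684806424785061213903353404851. Using exponentiation by squaring, this requires 7 multiplications. The key idea: if the exponent is even, square the half-power; if odd, multiply by the base once.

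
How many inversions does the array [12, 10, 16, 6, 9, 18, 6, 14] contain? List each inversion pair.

Finding inversions in [12, 10, 16, 6, 9, 18, 6, 14]:

(0, 1): arr[0]=12 > arr[1]=10
(0, 3): arr[0]=12 > arr[3]=6
(0, 4): arr[0]=12 > arr[4]=9
(0, 6): arr[0]=12 > arr[6]=6
(1, 3): arr[1]=10 > arr[3]=6
(1, 4): arr[1]=10 > arr[4]=9
(1, 6): arr[1]=10 > arr[6]=6
(2, 3): arr[2]=16 > arr[3]=6
(2, 4): arr[2]=16 > arr[4]=9
(2, 6): arr[2]=16 > arr[6]=6
(2, 7): arr[2]=16 > arr[7]=14
(4, 6): arr[4]=9 > arr[6]=6
(5, 6): arr[5]=18 > arr[6]=6
(5, 7): arr[5]=18 > arr[7]=14

Total inversions: 14

The array has 14 inversion(s): (0,1), (0,3), (0,4), (0,6), (1,3), (1,4), (1,6), (2,3), (2,4), (2,6), (2,7), (4,6), (5,6), (5,7). Each pair (i,j) satisfies i < j and arr[i] > arr[j].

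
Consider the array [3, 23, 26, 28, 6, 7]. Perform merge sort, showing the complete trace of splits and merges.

Merge sort trace:

Split: [3, 23, 26, 28, 6, 7] -> [3, 23, 26] and [28, 6, 7]
  Split: [3, 23, 26] -> [3] and [23, 26]
    Split: [23, 26] -> [23] and [26]
    Merge: [23] + [26] -> [23, 26]
  Merge: [3] + [23, 26] -> [3, 23, 26]
  Split: [28, 6, 7] -> [28] and [6, 7]
    Split: [6, 7] -> [6] and [7]
    Merge: [6] + [7] -> [6, 7]
  Merge: [28] + [6, 7] -> [6, 7, 28]
Merge: [3, 23, 26] + [6, 7, 28] -> [3, 6, 7, 23, 26, 28]

Final sorted array: [3, 6, 7, 23, 26, 28]

The merge sort proceeds by recursively splitting the array and merging sorted halves.
After all merges, the sorted array is [3, 6, 7, 23, 26, 28].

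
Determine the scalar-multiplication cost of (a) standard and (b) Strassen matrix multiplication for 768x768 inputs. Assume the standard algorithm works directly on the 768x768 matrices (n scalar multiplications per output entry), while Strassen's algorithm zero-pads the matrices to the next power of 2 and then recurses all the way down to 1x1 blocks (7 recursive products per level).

Matrix multiplication for 768x768 matrices:

Strassen's algorithm requires power-of-2 dimensions. Pad 768x768 to 1024x1024 (next power of 2).

Standard algorithm: 768^3 = 452984832 multiplications
Strassen's algorithm: 7^(log2(1024)) = 7^10 = 282475249 multiplications
Savings: 452984832 - 282475249 = 170509583 multiplications

Standard: 452984832 multiplications (768^3). Strassen: 282475249 multiplications (7^10, after padding to 1024x1024). Strassen reduces 8 recursive multiplications to 7 at each level.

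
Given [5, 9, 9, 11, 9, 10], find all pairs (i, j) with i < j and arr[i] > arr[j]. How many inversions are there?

Finding inversions in [5, 9, 9, 11, 9, 10]:

(3, 4): arr[3]=11 > arr[4]=9
(3, 5): arr[3]=11 > arr[5]=10

Total inversions: 2

The array has 2 inversion(s): (3,4), (3,5). Each pair (i,j) satisfies i < j and arr[i] > arr[j].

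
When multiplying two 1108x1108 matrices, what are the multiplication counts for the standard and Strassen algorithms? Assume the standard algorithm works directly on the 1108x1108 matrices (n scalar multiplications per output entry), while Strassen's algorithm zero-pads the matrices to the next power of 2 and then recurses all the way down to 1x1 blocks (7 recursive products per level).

Matrix multiplication for 1108x1108 matrices:

Strassen's algorithm requires power-of-2 dimensions. Pad 1108x1108 to 2048x2048 (next power of 2).

Standard algorithm: 1108^3 = 1360251712 multiplications
Strassen's algorithm: 7^(log2(2048)) = 7^11 = 1977326743 multiplications
Difference: 1360251712 - 1977326743 = -617075031 (Strassen uses MORE here due to padding overhead — for small or just-over-power-of-2 n, padding can outweigh the per-level savings)

Standard: 1360251712 multiplications (1108^3). Strassen: 1977326743 multiplications (7^11, after padding to 2048x2048). Strassen reduces 8 recursive multiplications to 7 at each level.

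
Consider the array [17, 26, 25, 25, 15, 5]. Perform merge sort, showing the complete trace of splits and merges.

Merge sort trace:

Split: [17, 26, 25, 25, 15, 5] -> [17, 26, 25] and [25, 15, 5]
  Split: [17, 26, 25] -> [17] and [26, 25]
    Split: [26, 25] -> [26] and [25]
    Merge: [26] + [25] -> [25, 26]
  Merge: [17] + [25, 26] -> [17, 25, 26]
  Split: [25, 15, 5] -> [25] and [15, 5]
    Split: [15, 5] -> [15] and [5]
    Merge: [15] + [5] -> [5, 15]
  Merge: [25] + [5, 15] -> [5, 15, 25]
Merge: [17, 25, 26] + [5, 15, 25] -> [5, 15, 17, 25, 25, 26]

Final sorted array: [5, 15, 17, 25, 25, 26]

The merge sort proceeds by recursively splitting the array and merging sorted halves.
After all merges, the sorted array is [5, 15, 17, 25, 25, 26].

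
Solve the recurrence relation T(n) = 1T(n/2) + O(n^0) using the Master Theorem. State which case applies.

Master Theorem for T(n) = 1T(n/2) + O(n^0):

a = 1, b = 2, c = 0
log_b(a) = log_2(1) = 0.0000

Case 2: c = 0 = log_2(1) = 0.0000
T(n) = O(n^0 log n) = O(log n)

For T(n) = 1T(n/2) + O(n^0): log_2(1) = 0.0000. This is Case 2 of the Master Theorem (c = log_b(a), equal work at all levels), giving O(log n).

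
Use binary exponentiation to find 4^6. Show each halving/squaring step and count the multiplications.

Computing 4^6 by squaring (build up from 4^1; each line after the first costs one multiplication):

4^1 = 4
4^2 = (4^1)^2 = 4^2 = 16
4^3 = 4 * 4^2 = 4 * 16 = 64
4^6 = (4^3)^2 = 64^2 = 4096

Result: 4096
Multiplications needed: 3 (3 lines after 4^1)

4^6 = 4096. Using exponentiation by squaring, this requires 3 multiplications. The key idea: if the exponent is even, square the half-power; if odd, multiply by the base once.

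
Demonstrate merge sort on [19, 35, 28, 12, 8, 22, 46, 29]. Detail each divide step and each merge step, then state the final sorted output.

Merge sort trace:

Split: [19, 35, 28, 12, 8, 22, 46, 29] -> [19, 35, 28, 12] and [8, 22, 46, 29]
  Split: [19, 35, 28, 12] -> [19, 35] and [28, 12]
    Split: [19, 35] -> [19] and [35]
    Merge: [19] + [35] -> [19, 35]
    Split: [28, 12] -> [28] and [12]
    Merge: [28] + [12] -> [12, 28]
  Merge: [19, 35] + [12, 28] -> [12, 19, 28, 35]
  Split: [8, 22, 46, 29] -> [8, 22] and [46, 29]
    Split: [8, 22] -> [8] and [22]
    Merge: [8] + [22] -> [8, 22]
    Split: [46, 29] -> [46] and [29]
    Merge: [46] + [29] -> [29, 46]
  Merge: [8, 22] + [29, 46] -> [8, 22, 29, 46]
Merge: [12, 19, 28, 35] + [8, 22, 29, 46] -> [8, 12, 19, 22, 28, 29, 35, 46]

Final sorted array: [8, 12, 19, 22, 28, 29, 35, 46]

The merge sort proceeds by recursively splitting the array and merging sorted halves.
After all merges, the sorted array is [8, 12, 19, 22, 28, 29, 35, 46].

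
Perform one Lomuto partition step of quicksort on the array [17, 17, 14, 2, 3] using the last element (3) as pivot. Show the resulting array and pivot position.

Lomuto partition with pivot = 3:

Initial array: [17, 17, 14, 2, 3]

arr[0]=17 > 3: no swap
arr[1]=17 > 3: no swap
arr[2]=14 > 3: no swap
arr[3]=2 <= 3: swap with position 0, array becomes [2, 17, 14, 17, 3]

Place pivot at position 1: [2, 3, 14, 17, 17]
Pivot position: 1

After partitioning with pivot 3, the array becomes [2, 3, 14, 17, 17]. The pivot is placed at index 1. All elements to the left of the pivot are <= 3, and all elements to the right are > 3.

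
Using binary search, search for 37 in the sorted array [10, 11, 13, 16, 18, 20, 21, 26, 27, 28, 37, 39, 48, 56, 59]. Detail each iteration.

Binary search for 37 in [10, 11, 13, 16, 18, 20, 21, 26, 27, 28, 37, 39, 48, 56, 59]:

lo=0, hi=14, mid=7, arr[mid]=26 -> 26 < 37, search right half
lo=8, hi=14, mid=11, arr[mid]=39 -> 39 > 37, search left half
lo=8, hi=10, mid=9, arr[mid]=28 -> 28 < 37, search right half
lo=10, hi=10, mid=10, arr[mid]=37 -> Found target at index 10!

Binary search finds 37 at index 10 after 4 comparisons. The search repeatedly halves the search space by comparing with the middle element.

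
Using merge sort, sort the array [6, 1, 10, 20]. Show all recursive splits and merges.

Merge sort trace:

Split: [6, 1, 10, 20] -> [6, 1] and [10, 20]
  Split: [6, 1] -> [6] and [1]
  Merge: [6] + [1] -> [1, 6]
  Split: [10, 20] -> [10] and [20]
  Merge: [10] + [20] -> [10, 20]
Merge: [1, 6] + [10, 20] -> [1, 6, 10, 20]

Final sorted array: [1, 6, 10, 20]

The merge sort proceeds by recursively splitting the array and merging sorted halves.
After all merges, the sorted array is [1, 6, 10, 20].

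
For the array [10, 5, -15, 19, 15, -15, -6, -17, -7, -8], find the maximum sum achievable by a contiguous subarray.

Using Kadane's algorithm on [10, 5, -15, 19, 15, -15, -6, -17, -7, -8]:

Scanning through the array:
Position 1 (value 5): max_ending_here = 15, max_so_far = 15
Position 2 (value -15): max_ending_here = 0, max_so_far = 15
Position 3 (value 19): max_ending_here = 19, max_so_far = 19
Position 4 (value 15): max_ending_here = 34, max_so_far = 34
Position 5 (value -15): max_ending_here = 19, max_so_far = 34
Position 6 (value -6): max_ending_here = 13, max_so_far = 34
Position 7 (value -17): max_ending_here = -4, max_so_far = 34
Position 8 (value -7): max_ending_here = -7, max_so_far = 34
Position 9 (value -8): max_ending_here = -8, max_so_far = 34

Maximum subarray: [10, 5, -15, 19, 15]
Maximum sum: 34

The maximum subarray is [10, 5, -15, 19, 15] with sum 34. This subarray runs from index 0 to index 4.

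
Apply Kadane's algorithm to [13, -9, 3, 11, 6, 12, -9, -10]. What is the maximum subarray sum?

Using Kadane's algorithm on [13, -9, 3, 11, 6, 12, -9, -10]:

Scanning through the array:
Position 1 (value -9): max_ending_here = 4, max_so_far = 13
Position 2 (value 3): max_ending_here = 7, max_so_far = 13
Position 3 (value 11): max_ending_here = 18, max_so_far = 18
Position 4 (value 6): max_ending_here = 24, max_so_far = 24
Position 5 (value 12): max_ending_here = 36, max_so_far = 36
Position 6 (value -9): max_ending_here = 27, max_so_far = 36
Position 7 (value -10): max_ending_here = 17, max_so_far = 36

Maximum subarray: [13, -9, 3, 11, 6, 12]
Maximum sum: 36

The maximum subarray is [13, -9, 3, 11, 6, 12] with sum 36. This subarray runs from index 0 to index 5.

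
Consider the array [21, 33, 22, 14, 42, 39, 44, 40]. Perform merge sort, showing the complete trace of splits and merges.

Merge sort trace:

Split: [21, 33, 22, 14, 42, 39, 44, 40] -> [21, 33, 22, 14] and [42, 39, 44, 40]
  Split: [21, 33, 22, 14] -> [21, 33] and [22, 14]
    Split: [21, 33] -> [21] and [33]
    Merge: [21] + [33] -> [21, 33]
    Split: [22, 14] -> [22] and [14]
    Merge: [22] + [14] -> [14, 22]
  Merge: [21, 33] + [14, 22] -> [14, 21, 22, 33]
  Split: [42, 39, 44, 40] -> [42, 39] and [44, 40]
    Split: [42, 39] -> [42] and [39]
    Merge: [42] + [39] -> [39, 42]
    Split: [44, 40] -> [44] and [40]
    Merge: [44] + [40] -> [40, 44]
  Merge: [39, 42] + [40, 44] -> [39, 40, 42, 44]
Merge: [14, 21, 22, 33] + [39, 40, 42, 44] -> [14, 21, 22, 33, 39, 40, 42, 44]

Final sorted array: [14, 21, 22, 33, 39, 40, 42, 44]

The merge sort proceeds by recursively splitting the array and merging sorted halves.
After all merges, the sorted array is [14, 21, 22, 33, 39, 40, 42, 44].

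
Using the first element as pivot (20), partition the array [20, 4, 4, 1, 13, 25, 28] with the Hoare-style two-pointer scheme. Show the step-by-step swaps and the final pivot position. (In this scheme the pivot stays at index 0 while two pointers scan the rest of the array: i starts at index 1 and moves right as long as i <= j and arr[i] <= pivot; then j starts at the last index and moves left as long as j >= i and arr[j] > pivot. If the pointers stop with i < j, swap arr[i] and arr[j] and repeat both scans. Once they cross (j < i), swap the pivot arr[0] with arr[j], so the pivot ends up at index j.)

Hoare-style two-pointer partition with pivot = 20:

Initial array: [20, 4, 4, 1, 13, 25, 28]

Pointers start at i = 1, j = 6.
i ends at 5, j ends at 4: the pointers have crossed (j < i), so scanning stops.

Swap pivot arr[0] with arr[4] to place pivot at position 4: [13, 4, 4, 1, 20, 25, 28]
Pivot position: 4

After partitioning with pivot 20, the array becomes [13, 4, 4, 1, 20, 25, 28]. The pivot is placed at index 4. All elements to the left of the pivot are <= 20, and all elements to the right are > 20.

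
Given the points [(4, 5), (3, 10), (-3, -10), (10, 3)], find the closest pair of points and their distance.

Computing all pairwise distances among 4 points:

d((4, 5), (3, 10)) = 5.099 <-- minimum
d((4, 5), (-3, -10)) = 16.5529
d((4, 5), (10, 3)) = 6.3246
d((3, 10), (-3, -10)) = 20.8806
d((3, 10), (10, 3)) = 9.8995
d((-3, -10), (10, 3)) = 18.3848

Closest pair: (4, 5) and (3, 10) with distance 5.099

The closest pair is (4, 5) and (3, 10) with Euclidean distance 5.099. For 4 points, brute-force pairwise comparison is shown above. For large n, the divide-and-conquer algorithm (sort by x, recurse on halves, check the dividing strip) achieves O(n log n).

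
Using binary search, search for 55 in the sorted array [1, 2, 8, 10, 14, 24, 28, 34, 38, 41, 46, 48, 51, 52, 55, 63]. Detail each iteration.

Binary search for 55 in [1, 2, 8, 10, 14, 24, 28, 34, 38, 41, 46, 48, 51, 52, 55, 63]:

lo=0, hi=15, mid=7, arr[mid]=34 -> 34 < 55, search right half
lo=8, hi=15, mid=11, arr[mid]=48 -> 48 < 55, search right half
lo=12, hi=15, mid=13, arr[mid]=52 -> 52 < 55, search right half
lo=14, hi=15, mid=14, arr[mid]=55 -> Found target at index 14!

Binary search finds 55 at index 14 after 4 comparisons. The search repeatedly halves the search space by comparing with the middle element.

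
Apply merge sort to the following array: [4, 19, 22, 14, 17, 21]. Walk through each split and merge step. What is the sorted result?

Merge sort trace:

Split: [4, 19, 22, 14, 17, 21] -> [4, 19, 22] and [14, 17, 21]
  Split: [4, 19, 22] -> [4] and [19, 22]
    Split: [19, 22] -> [19] and [22]
    Merge: [19] + [22] -> [19, 22]
  Merge: [4] + [19, 22] -> [4, 19, 22]
  Split: [14, 17, 21] -> [14] and [17, 21]
    Split: [17, 21] -> [17] and [21]
    Merge: [17] + [21] -> [17, 21]
  Merge: [14] + [17, 21] -> [14, 17, 21]
Merge: [4, 19, 22] + [14, 17, 21] -> [4, 14, 17, 19, 21, 22]

Final sorted array: [4, 14, 17, 19, 21, 22]

The merge sort proceeds by recursively splitting the array and merging sorted halves.
After all merges, the sorted array is [4, 14, 17, 19, 21, 22].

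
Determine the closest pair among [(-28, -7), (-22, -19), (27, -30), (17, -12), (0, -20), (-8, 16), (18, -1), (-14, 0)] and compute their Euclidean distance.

Computing all pairwise distances among 8 points:

d((-28, -7), (-22, -19)) = 13.4164
d((-28, -7), (27, -30)) = 59.6154
d((-28, -7), (17, -12)) = 45.2769
d((-28, -7), (0, -20)) = 30.8707
d((-28, -7), (-8, 16)) = 30.4795
d((-28, -7), (18, -1)) = 46.3897
d((-28, -7), (-14, 0)) = 15.6525
d((-22, -19), (27, -30)) = 50.2195
d((-22, -19), (17, -12)) = 39.6232
d((-22, -19), (0, -20)) = 22.0227
d((-22, -19), (-8, 16)) = 37.6962
d((-22, -19), (18, -1)) = 43.8634
d((-22, -19), (-14, 0)) = 20.6155
d((27, -30), (17, -12)) = 20.5913
d((27, -30), (0, -20)) = 28.7924
d((27, -30), (-8, 16)) = 57.8014
d((27, -30), (18, -1)) = 30.3645
d((27, -30), (-14, 0)) = 50.8035
d((17, -12), (0, -20)) = 18.7883
d((17, -12), (-8, 16)) = 37.5366
d((17, -12), (18, -1)) = 11.0454 <-- minimum
d((17, -12), (-14, 0)) = 33.2415
d((0, -20), (-8, 16)) = 36.8782
d((0, -20), (18, -1)) = 26.1725
d((0, -20), (-14, 0)) = 24.4131
d((-8, 16), (18, -1)) = 31.0644
d((-8, 16), (-14, 0)) = 17.088
d((18, -1), (-14, 0)) = 32.0156

Closest pair: (17, -12) and (18, -1) with distance 11.0454

The closest pair is (17, -12) and (18, -1) with Euclidean distance 11.0454. For 8 points, brute-force pairwise comparison is shown above. For large n, the divide-and-conquer algorithm (sort by x, recurse on halves, check the dividing strip) achieves O(n log n).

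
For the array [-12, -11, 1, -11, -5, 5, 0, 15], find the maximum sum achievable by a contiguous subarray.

Using Kadane's algorithm on [-12, -11, 1, -11, -5, 5, 0, 15]:

Scanning through the array:
Position 1 (value -11): max_ending_here = -11, max_so_far = -11
Position 2 (value 1): max_ending_here = 1, max_so_far = 1
Position 3 (value -11): max_ending_here = -10, max_so_far = 1
Position 4 (value -5): max_ending_here = -5, max_so_far = 1
Position 5 (value 5): max_ending_here = 5, max_so_far = 5
Position 6 (value 0): max_ending_here = 5, max_so_far = 5
Position 7 (value 15): max_ending_here = 20, max_so_far = 20

Maximum subarray: [5, 0, 15]
Maximum sum: 20

The maximum subarray is [5, 0, 15] with sum 20. This subarray runs from index 5 to index 7.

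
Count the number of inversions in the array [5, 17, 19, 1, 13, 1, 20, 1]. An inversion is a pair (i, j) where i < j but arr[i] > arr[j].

Finding inversions in [5, 17, 19, 1, 13, 1, 20, 1]:

(0, 3): arr[0]=5 > arr[3]=1
(0, 5): arr[0]=5 > arr[5]=1
(0, 7): arr[0]=5 > arr[7]=1
(1, 3): arr[1]=17 > arr[3]=1
(1, 4): arr[1]=17 > arr[4]=13
(1, 5): arr[1]=17 > arr[5]=1
(1, 7): arr[1]=17 > arr[7]=1
(2, 3): arr[2]=19 > arr[3]=1
(2, 4): arr[2]=19 > arr[4]=13
(2, 5): arr[2]=19 > arr[5]=1
(2, 7): arr[2]=19 > arr[7]=1
(4, 5): arr[4]=13 > arr[5]=1
(4, 7): arr[4]=13 > arr[7]=1
(6, 7): arr[6]=20 > arr[7]=1

Total inversions: 14

The array has 14 inversion(s): (0,3), (0,5), (0,7), (1,3), (1,4), (1,5), (1,7), (2,3), (2,4), (2,5), (2,7), (4,5), (4,7), (6,7). Each pair (i,j) satisfies i < j and arr[i] > arr[j].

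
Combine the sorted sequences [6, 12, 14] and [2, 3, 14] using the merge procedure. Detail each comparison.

Merging process:

Compare 6 vs 2: take 2 from right. Merged: [2]
Compare 6 vs 3: take 3 from right. Merged: [2, 3]
Compare 6 vs 14: take 6 from left. Merged: [2, 3, 6]
Compare 12 vs 14: take 12 from left. Merged: [2, 3, 6, 12]
Compare 14 vs 14: take 14 from left. Merged: [2, 3, 6, 12, 14]
Append remaining from right: [14]. Merged: [2, 3, 6, 12, 14, 14]

Final merged array: [2, 3, 6, 12, 14, 14]
Total comparisons: 5

The merged array is [2, 3, 6, 12, 14, 14], requiring 5 comparisons. The merge step runs in O(n) time where n is the total number of elements.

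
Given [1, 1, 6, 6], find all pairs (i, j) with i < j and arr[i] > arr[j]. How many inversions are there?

Finding inversions in [1, 1, 6, 6]:


Total inversions: 0

The array has 0 inversions. It is already sorted.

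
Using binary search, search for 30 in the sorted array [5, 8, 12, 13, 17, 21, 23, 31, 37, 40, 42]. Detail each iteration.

Binary search for 30 in [5, 8, 12, 13, 17, 21, 23, 31, 37, 40, 42]:

lo=0, hi=10, mid=5, arr[mid]=21 -> 21 < 30, search right half
lo=6, hi=10, mid=8, arr[mid]=37 -> 37 > 30, search left half
lo=6, hi=7, mid=6, arr[mid]=23 -> 23 < 30, search right half
lo=7, hi=7, mid=7, arr[mid]=31 -> 31 > 30, search left half
lo=7 > hi=6, target 30 not found

Binary search determines that 30 is not in the array after 4 comparisons. The search space was exhausted without finding the target.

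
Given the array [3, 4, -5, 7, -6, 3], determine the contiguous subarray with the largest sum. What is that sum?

Using Kadane's algorithm on [3, 4, -5, 7, -6, 3]:

Scanning through the array:
Position 1 (value 4): max_ending_here = 7, max_so_far = 7
Position 2 (value -5): max_ending_here = 2, max_so_far = 7
Position 3 (value 7): max_ending_here = 9, max_so_far = 9
Position 4 (value -6): max_ending_here = 3, max_so_far = 9
Position 5 (value 3): max_ending_here = 6, max_so_far = 9

Maximum subarray: [3, 4, -5, 7]
Maximum sum: 9

The maximum subarray is [3, 4, -5, 7] with sum 9. This subarray runs from index 0 to index 3.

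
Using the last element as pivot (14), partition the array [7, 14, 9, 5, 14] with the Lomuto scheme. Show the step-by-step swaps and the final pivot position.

Lomuto partition with pivot = 14:

Initial array: [7, 14, 9, 5, 14]

arr[0]=7 <= 14: swap with position 0, array becomes [7, 14, 9, 5, 14]
arr[1]=14 <= 14: swap with position 1, array becomes [7, 14, 9, 5, 14]
arr[2]=9 <= 14: swap with position 2, array becomes [7, 14, 9, 5, 14]
arr[3]=5 <= 14: swap with position 3, array becomes [7, 14, 9, 5, 14]

Place pivot at position 4: [7, 14, 9, 5, 14]
Pivot position: 4

After partitioning with pivot 14, the array becomes [7, 14, 9, 5, 14]. The pivot is placed at index 4. All elements to the left of the pivot are <= 14, and all elements to the right are > 14.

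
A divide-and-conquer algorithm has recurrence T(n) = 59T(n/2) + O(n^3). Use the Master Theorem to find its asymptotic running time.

Master Theorem for T(n) = 59T(n/2) + O(n^3):

a = 59, b = 2, c = 3
log_b(a) = log_2(59) = 5.8826

Case 1: c = 3 < log_2(59) = 5.8826
T(n) = O(n^(log_2 59))

For T(n) = 59T(n/2) + O(n^3): log_2(59) = 5.8826. This is Case 1 of the Master Theorem (c < log_b(a), work dominated by leaves), giving O(n^(log_2 59)).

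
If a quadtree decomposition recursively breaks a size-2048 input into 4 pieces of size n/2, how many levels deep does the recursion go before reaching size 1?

For divide and conquer with division factor 2:

Problem sizes at each level:
Level 0: 2048
Level 1: 1024
Level 2: 512
Level 3: 256
Level 4: 128
Level 5: 64
Level 6: 32
Level 7: 16
Level 8: 8
Level 9: 4
Level 10: 2
Level 11: 1

The root is level 0 and the size-1 base case is level 11 (the tree spans levels 0 through 11, i.e. 12 levels counting the root), so the depth is the number of divisions: log_2(2048) = 11

The recursion tree depth is log_2(2048) = 11. At each level, the problem size is divided by 2, so it takes 11 divisions to reduce to a base case of size 1. The algorithm makes 4 recursive calls at each level.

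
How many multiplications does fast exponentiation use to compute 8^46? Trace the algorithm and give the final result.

Computing 8^46 by squaring (build up from 8^1; each line after the first costs one multiplication):

8^1 = 8
8^2 = (8^1)^2 = 8^2 = 64
8^4 = (8^2)^2 = 64^2 = 4096
8^5 = 8 * 8^4 = 8 * 4096 = 32768
8^10 = (8^5)^2 = 32768^2 = 1073741824
8^11 = 8 * 8^10 = 8 * 1073741824 = 8589934592
8^22 = (8^11)^2 = 8589934592^2 = 73786976294838206464
8^23 = 8 * 8^22 = 8 * 73786976294838206464 = 590295810358705651712
8^46 = (8^23)^2 = 590295810358705651712^2 = 348449143727040986586495598010130648530944

Result: 348449143727040986586495598010130648530944
Multiplications needed: 8 (8 lines after 8^1)

8^46 = 348449143727040986586495598010130648530944. Using exponentiation by squaring, this requires 8 multiplications. The key idea: if the exponent is even, square the half-power; if odd, multiply by the base once.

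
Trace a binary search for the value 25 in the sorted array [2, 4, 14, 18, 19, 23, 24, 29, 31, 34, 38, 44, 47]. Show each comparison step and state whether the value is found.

Binary search for 25 in [2, 4, 14, 18, 19, 23, 24, 29, 31, 34, 38, 44, 47]:

lo=0, hi=12, mid=6, arr[mid]=24 -> 24 < 25, search right half
lo=7, hi=12, mid=9, arr[mid]=34 -> 34 > 25, search left half
lo=7, hi=8, mid=7, arr[mid]=29 -> 29 > 25, search left half
lo=7 > hi=6, target 25 not found

Binary search determines that 25 is not in the array after 3 comparisons. The search space was exhausted without finding the target.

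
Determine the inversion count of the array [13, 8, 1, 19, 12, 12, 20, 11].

Finding inversions in [13, 8, 1, 19, 12, 12, 20, 11]:

(0, 1): arr[0]=13 > arr[1]=8
(0, 2): arr[0]=13 > arr[2]=1
(0, 4): arr[0]=13 > arr[4]=12
(0, 5): arr[0]=13 > arr[5]=12
(0, 7): arr[0]=13 > arr[7]=11
(1, 2): arr[1]=8 > arr[2]=1
(3, 4): arr[3]=19 > arr[4]=12
(3, 5): arr[3]=19 > arr[5]=12
(3, 7): arr[3]=19 > arr[7]=11
(4, 7): arr[4]=12 > arr[7]=11
(5, 7): arr[5]=12 > arr[7]=11
(6, 7): arr[6]=20 > arr[7]=11

Total inversions: 12

The array has 12 inversion(s): (0,1), (0,2), (0,4), (0,5), (0,7), (1,2), (3,4), (3,5), (3,7), (4,7), (5,7), (6,7). Each pair (i,j) satisfies i < j and arr[i] > arr[j].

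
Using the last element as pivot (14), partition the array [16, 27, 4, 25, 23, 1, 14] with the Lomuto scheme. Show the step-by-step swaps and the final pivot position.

Lomuto partition with pivot = 14:

Initial array: [16, 27, 4, 25, 23, 1, 14]

arr[0]=16 > 14: no swap
arr[1]=27 > 14: no swap
arr[2]=4 <= 14: swap with position 0, array becomes [4, 27, 16, 25, 23, 1, 14]
arr[3]=25 > 14: no swap
arr[4]=23 > 14: no swap
arr[5]=1 <= 14: swap with position 1, array becomes [4, 1, 16, 25, 23, 27, 14]

Place pivot at position 2: [4, 1, 14, 25, 23, 27, 16]
Pivot position: 2

After partitioning with pivot 14, the array becomes [4, 1, 14, 25, 23, 27, 16]. The pivot is placed at index 2. All elements to the left of the pivot are <= 14, and all elements to the right are > 14.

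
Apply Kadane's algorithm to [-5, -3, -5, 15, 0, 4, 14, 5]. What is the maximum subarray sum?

Using Kadane's algorithm on [-5, -3, -5, 15, 0, 4, 14, 5]:

Scanning through the array:
Position 1 (value -3): max_ending_here = -3, max_so_far = -3
Position 2 (value -5): max_ending_here = -5, max_so_far = -3
Position 3 (value 15): max_ending_here = 15, max_so_far = 15
Position 4 (value 0): max_ending_here = 15, max_so_far = 15
Position 5 (value 4): max_ending_here = 19, max_so_far = 19
Position 6 (value 14): max_ending_here = 33, max_so_far = 33
Position 7 (value 5): max_ending_here = 38, max_so_far = 38

Maximum subarray: [15, 0, 4, 14, 5]
Maximum sum: 38

The maximum subarray is [15, 0, 4, 14, 5] with sum 38. This subarray runs from index 3 to index 7.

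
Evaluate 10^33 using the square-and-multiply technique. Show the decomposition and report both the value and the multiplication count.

Computing 10^33 by squaring (build up from 10^1; each line after the first costs one multiplication):

10^1 = 10
10^2 = (10^1)^2 = 10^2 = 100
10^4 = (10^2)^2 = 100^2 = 10000
10^8 = (10^4)^2 = 10000^2 = 100000000
10^16 = (10^8)^2 = 100000000^2 = 10000000000000000
10^32 = (10^16)^2 = 10000000000000000^2 = 100000000000000000000000000000000
10^33 = 10 * 10^32 = 10 * 100000000000000000000000000000000 = 1000000000000000000000000000000000

Result: 1000000000000000000000000000000000
Multiplications needed: 6 (6 lines after 10^1)

10^33 = 1000000000000000000000000000000000. Using exponentiation by squaring, this requires 6 multiplications. The key idea: if the exponent is even, square the half-power; if odd, multiply by the base once.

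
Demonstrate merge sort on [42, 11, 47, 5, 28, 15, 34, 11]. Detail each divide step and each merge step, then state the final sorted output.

Merge sort trace:

Split: [42, 11, 47, 5, 28, 15, 34, 11] -> [42, 11, 47, 5] and [28, 15, 34, 11]
  Split: [42, 11, 47, 5] -> [42, 11] and [47, 5]
    Split: [42, 11] -> [42] and [11]
    Merge: [42] + [11] -> [11, 42]
    Split: [47, 5] -> [47] and [5]
    Merge: [47] + [5] -> [5, 47]
  Merge: [11, 42] + [5, 47] -> [5, 11, 42, 47]
  Split: [28, 15, 34, 11] -> [28, 15] and [34, 11]
    Split: [28, 15] -> [28] and [15]
    Merge: [28] + [15] -> [15, 28]
    Split: [34, 11] -> [34] and [11]
    Merge: [34] + [11] -> [11, 34]
  Merge: [15, 28] + [11, 34] -> [11, 15, 28, 34]
Merge: [5, 11, 42, 47] + [11, 15, 28, 34] -> [5, 11, 11, 15, 28, 34, 42, 47]

Final sorted array: [5, 11, 11, 15, 28, 34, 42, 47]

The merge sort proceeds by recursively splitting the array and merging sorted halves.
After all merges, the sorted array is [5, 11, 11, 15, 28, 34, 42, 47].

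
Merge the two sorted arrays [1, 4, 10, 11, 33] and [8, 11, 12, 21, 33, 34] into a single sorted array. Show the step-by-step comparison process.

Merging process:

Compare 1 vs 8: take 1 from left. Merged: [1]
Compare 4 vs 8: take 4 from left. Merged: [1, 4]
Compare 10 vs 8: take 8 from right. Merged: [1, 4, 8]
Compare 10 vs 11: take 10 from left. Merged: [1, 4, 8, 10]
Compare 11 vs 11: take 11 from left. Merged: [1, 4, 8, 10, 11]
Compare 33 vs 11: take 11 from right. Merged: [1, 4, 8, 10, 11, 11]
Compare 33 vs 12: take 12 from right. Merged: [1, 4, 8, 10, 11, 11, 12]
Compare 33 vs 21: take 21 from right. Merged: [1, 4, 8, 10, 11, 11, 12, 21]
Compare 33 vs 33: take 33 from left. Merged: [1, 4, 8, 10, 11, 11, 12, 21, 33]
Append remaining from right: [33, 34]. Merged: [1, 4, 8, 10, 11, 11, 12, 21, 33, 33, 34]

Final merged array: [1, 4, 8, 10, 11, 11, 12, 21, 33, 33, 34]
Total comparisons: 9

The merged array is [1, 4, 8, 10, 11, 11, 12, 21, 33, 33, 34], requiring 9 comparisons. The merge step runs in O(n) time where n is the total number of elements.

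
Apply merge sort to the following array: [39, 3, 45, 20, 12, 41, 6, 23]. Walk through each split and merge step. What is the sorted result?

Merge sort trace:

Split: [39, 3, 45, 20, 12, 41, 6, 23] -> [39, 3, 45, 20] and [12, 41, 6, 23]
  Split: [39, 3, 45, 20] -> [39, 3] and [45, 20]
    Split: [39, 3] -> [39] and [3]
    Merge: [39] + [3] -> [3, 39]
    Split: [45, 20] -> [45] and [20]
    Merge: [45] + [20] -> [20, 45]
  Merge: [3, 39] + [20, 45] -> [3, 20, 39, 45]
  Split: [12, 41, 6, 23] -> [12, 41] and [6, 23]
    Split: [12, 41] -> [12] and [41]
    Merge: [12] + [41] -> [12, 41]
    Split: [6, 23] -> [6] and [23]
    Merge: [6] + [23] -> [6, 23]
  Merge: [12, 41] + [6, 23] -> [6, 12, 23, 41]
Merge: [3, 20, 39, 45] + [6, 12, 23, 41] -> [3, 6, 12, 20, 23, 39, 41, 45]

Final sorted array: [3, 6, 12, 20, 23, 39, 41, 45]

The merge sort proceeds by recursively splitting the array and merging sorted halves.
After all merges, the sorted array is [3, 6, 12, 20, 23, 39, 41, 45].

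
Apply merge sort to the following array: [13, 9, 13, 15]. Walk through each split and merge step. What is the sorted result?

Merge sort trace:

Split: [13, 9, 13, 15] -> [13, 9] and [13, 15]
  Split: [13, 9] -> [13] and [9]
  Merge: [13] + [9] -> [9, 13]
  Split: [13, 15] -> [13] and [15]
  Merge: [13] + [15] -> [13, 15]
Merge: [9, 13] + [13, 15] -> [9, 13, 13, 15]

Final sorted array: [9, 13, 13, 15]

The merge sort proceeds by recursively splitting the array and merging sorted halves.
After all merges, the sorted array is [9, 13, 13, 15].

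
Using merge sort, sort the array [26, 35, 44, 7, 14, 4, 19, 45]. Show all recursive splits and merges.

Merge sort trace:

Split: [26, 35, 44, 7, 14, 4, 19, 45] -> [26, 35, 44, 7] and [14, 4, 19, 45]
  Split: [26, 35, 44, 7] -> [26, 35] and [44, 7]
    Split: [26, 35] -> [26] and [35]
    Merge: [26] + [35] -> [26, 35]
    Split: [44, 7] -> [44] and [7]
    Merge: [44] + [7] -> [7, 44]
  Merge: [26, 35] + [7, 44] -> [7, 26, 35, 44]
  Split: [14, 4, 19, 45] -> [14, 4] and [19, 45]
    Split: [14, 4] -> [14] and [4]
    Merge: [14] + [4] -> [4, 14]
    Split: [19, 45] -> [19] and [45]
    Merge: [19] + [45] -> [19, 45]
  Merge: [4, 14] + [19, 45] -> [4, 14, 19, 45]
Merge: [7, 26, 35, 44] + [4, 14, 19, 45] -> [4, 7, 14, 19, 26, 35, 44, 45]

Final sorted array: [4, 7, 14, 19, 26, 35, 44, 45]

The merge sort proceeds by recursively splitting the array and merging sorted halves.
After all merges, the sorted array is [4, 7, 14, 19, 26, 35, 44, 45].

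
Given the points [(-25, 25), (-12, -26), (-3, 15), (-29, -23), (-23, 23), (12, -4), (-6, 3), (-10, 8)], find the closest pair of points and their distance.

Computing all pairwise distances among 8 points:

d((-25, 25), (-12, -26)) = 52.6308
d((-25, 25), (-3, 15)) = 24.1661
d((-25, 25), (-29, -23)) = 48.1664
d((-25, 25), (-23, 23)) = 2.8284 <-- minimum
d((-25, 25), (12, -4)) = 47.0106
d((-25, 25), (-6, 3)) = 29.0689
d((-25, 25), (-10, 8)) = 22.6716
d((-12, -26), (-3, 15)) = 41.9762
d((-12, -26), (-29, -23)) = 17.2627
d((-12, -26), (-23, 23)) = 50.2195
d((-12, -26), (12, -4)) = 32.5576
d((-12, -26), (-6, 3)) = 29.6142
d((-12, -26), (-10, 8)) = 34.0588
d((-3, 15), (-29, -23)) = 46.0435
d((-3, 15), (-23, 23)) = 21.5407
d((-3, 15), (12, -4)) = 24.2074
d((-3, 15), (-6, 3)) = 12.3693
d((-3, 15), (-10, 8)) = 9.8995
d((-29, -23), (-23, 23)) = 46.3897
d((-29, -23), (12, -4)) = 45.1885
d((-29, -23), (-6, 3)) = 34.7131
d((-29, -23), (-10, 8)) = 36.3593
d((-23, 23), (12, -4)) = 44.2041
d((-23, 23), (-6, 3)) = 26.2488
d((-23, 23), (-10, 8)) = 19.8494
d((12, -4), (-6, 3)) = 19.3132
d((12, -4), (-10, 8)) = 25.0599
d((-6, 3), (-10, 8)) = 6.4031

Closest pair: (-25, 25) and (-23, 23) with distance 2.8284

The closest pair is (-25, 25) and (-23, 23) with Euclidean distance 2.8284. For 8 points, brute-force pairwise comparison is shown above. For large n, the divide-and-conquer algorithm (sort by x, recurse on halves, check the dividing strip) achieves O(n log n).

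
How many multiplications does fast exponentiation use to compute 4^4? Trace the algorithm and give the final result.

Computing 4^4 by squaring (build up from 4^1; each line after the first costs one multiplication):

4^1 = 4
4^2 = (4^1)^2 = 4^2 = 16
4^4 = (4^2)^2 = 16^2 = 256

Result: 256
Multiplications needed: 2 (2 lines after 4^1)

4^4 = 256. Using exponentiation by squaring, this requires 2 multiplications. The key idea: if the exponent is even, square the half-power; if odd, multiply by the base once.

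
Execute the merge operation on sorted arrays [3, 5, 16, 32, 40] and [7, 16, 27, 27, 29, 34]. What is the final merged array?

Merging process:

Compare 3 vs 7: take 3 from left. Merged: [3]
Compare 5 vs 7: take 5 from left. Merged: [3, 5]
Compare 16 vs 7: take 7 from right. Merged: [3, 5, 7]
Compare 16 vs 16: take 16 from left. Merged: [3, 5, 7, 16]
Compare 32 vs 16: take 16 from right. Merged: [3, 5, 7, 16, 16]
Compare 32 vs 27: take 27 from right. Merged: [3, 5, 7, 16, 16, 27]
Compare 32 vs 27: take 27 from right. Merged: [3, 5, 7, 16, 16, 27, 27]
Compare 32 vs 29: take 29 from right. Merged: [3, 5, 7, 16, 16, 27, 27, 29]
Compare 32 vs 34: take 32 from left. Merged: [3, 5, 7, 16, 16, 27, 27, 29, 32]
Compare 40 vs 34: take 34 from right. Merged: [3, 5, 7, 16, 16, 27, 27, 29, 32, 34]
Append remaining from left: [40]. Merged: [3, 5, 7, 16, 16, 27, 27, 29, 32, 34, 40]

Final merged array: [3, 5, 7, 16, 16, 27, 27, 29, 32, 34, 40]
Total comparisons: 10

The merged array is [3, 5, 7, 16, 16, 27, 27, 29, 32, 34, 40], requiring 10 comparisons. The merge step runs in O(n) time where n is the total number of elements.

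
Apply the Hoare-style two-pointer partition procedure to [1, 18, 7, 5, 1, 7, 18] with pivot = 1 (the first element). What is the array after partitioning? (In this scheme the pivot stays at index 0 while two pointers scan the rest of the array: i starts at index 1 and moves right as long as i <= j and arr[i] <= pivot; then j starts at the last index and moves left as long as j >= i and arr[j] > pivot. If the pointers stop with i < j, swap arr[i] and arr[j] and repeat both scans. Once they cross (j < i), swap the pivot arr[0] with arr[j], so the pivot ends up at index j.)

Hoare-style two-pointer partition with pivot = 1:

Initial array: [1, 18, 7, 5, 1, 7, 18]

Pointers start at i = 1, j = 6.
i stops at index 1 (arr[1]=18 > 1), j stops at index 4 (arr[4]=1 <= 1): swap arr[1] and arr[4], array becomes [1, 1, 7, 5, 18, 7, 18]
i ends at 2, j ends at 1: the pointers have crossed (j < i), so scanning stops.

Swap pivot arr[0] with arr[1] to place pivot at position 1: [1, 1, 7, 5, 18, 7, 18]
Pivot position: 1

After partitioning with pivot 1, the array becomes [1, 1, 7, 5, 18, 7, 18]. The pivot is placed at index 1. All elements to the left of the pivot are <= 1, and all elements to the right are > 1.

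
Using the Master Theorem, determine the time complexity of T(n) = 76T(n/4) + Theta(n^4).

Master Theorem for T(n) = 76T(n/4) + O(n^4):

a = 76, b = 4, c = 4
log_b(a) = log_4(76) = 3.1240

Case 3: c = 4 > log_4(76) = 3.1240
T(n) = O(n^4) = O(n^4)

For T(n) = 76T(n/4) + O(n^4): log_4(76) = 3.1240. This is Case 3 of the Master Theorem (c > log_b(a), work dominated by root), giving O(n^4).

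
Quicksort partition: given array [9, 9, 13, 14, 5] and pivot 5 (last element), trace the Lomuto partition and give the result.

Lomuto partition with pivot = 5:

Initial array: [9, 9, 13, 14, 5]

arr[0]=9 > 5: no swap
arr[1]=9 > 5: no swap
arr[2]=13 > 5: no swap
arr[3]=14 > 5: no swap

Place pivot at position 0: [5, 9, 13, 14, 9]
Pivot position: 0

After partitioning with pivot 5, the array becomes [5, 9, 13, 14, 9]. The pivot is placed at index 0. All elements to the left of the pivot are <= 5, and all elements to the right are > 5.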